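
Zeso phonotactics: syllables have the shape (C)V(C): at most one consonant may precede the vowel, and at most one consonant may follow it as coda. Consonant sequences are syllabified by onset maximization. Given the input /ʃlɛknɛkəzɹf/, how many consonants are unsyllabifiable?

Syllabifying with onset maximization leaves /ʃ/, /ɹ/, /f/ stranded (at most one coda consonant is licensed; onsets are limited to one consonant).

3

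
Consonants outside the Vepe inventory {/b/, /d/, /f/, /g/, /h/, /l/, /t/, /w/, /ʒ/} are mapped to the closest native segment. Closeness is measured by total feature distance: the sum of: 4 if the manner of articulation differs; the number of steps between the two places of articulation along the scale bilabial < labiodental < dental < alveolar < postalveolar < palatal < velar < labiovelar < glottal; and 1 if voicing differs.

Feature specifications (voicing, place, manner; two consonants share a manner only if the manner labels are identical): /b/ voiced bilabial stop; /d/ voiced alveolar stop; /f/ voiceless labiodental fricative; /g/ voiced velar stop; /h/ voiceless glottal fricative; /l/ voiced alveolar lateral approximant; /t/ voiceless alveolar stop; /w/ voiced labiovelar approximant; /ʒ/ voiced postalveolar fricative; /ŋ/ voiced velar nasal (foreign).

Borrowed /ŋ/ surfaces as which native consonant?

g

/g/ is closest: manner differs (nasal→stop, +4), place distance 0 (velar→velar), same voicing; total 4. Next closest is /w/ at distance 5.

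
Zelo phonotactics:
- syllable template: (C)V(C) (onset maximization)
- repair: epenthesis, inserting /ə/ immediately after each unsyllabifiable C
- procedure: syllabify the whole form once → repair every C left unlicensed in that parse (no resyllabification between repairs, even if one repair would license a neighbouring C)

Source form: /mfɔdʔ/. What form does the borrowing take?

Under (C)V(C), the unsyllabifiable consonants are /m/, /ʔ/ (at most one coda consonant is licensed; onsets are limited to one consonant).
Each unlicensed consonant becomes the onset of a new syllable: /m/ → /mə/, /ʔ/ → /ʔə/.

məfɔdʔə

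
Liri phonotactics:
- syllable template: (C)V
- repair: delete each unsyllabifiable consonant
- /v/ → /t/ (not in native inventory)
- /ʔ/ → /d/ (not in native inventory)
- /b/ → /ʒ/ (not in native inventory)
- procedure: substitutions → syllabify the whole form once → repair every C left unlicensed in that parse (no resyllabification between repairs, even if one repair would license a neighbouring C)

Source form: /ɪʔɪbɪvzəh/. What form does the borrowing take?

ɪdɪʒɪzə

Substitution: /ʔ/ → /d/, /b/ → /ʒ/, /v/ → /t/, giving /ɪdɪʒɪtzəh/.
The consonants /t/, /h/ cannot be parsed into a legal (C)V syllable (no codas are permitted; onsets are limited to one consonant).
Each unlicensed consonant is deleted: /t/, /h/.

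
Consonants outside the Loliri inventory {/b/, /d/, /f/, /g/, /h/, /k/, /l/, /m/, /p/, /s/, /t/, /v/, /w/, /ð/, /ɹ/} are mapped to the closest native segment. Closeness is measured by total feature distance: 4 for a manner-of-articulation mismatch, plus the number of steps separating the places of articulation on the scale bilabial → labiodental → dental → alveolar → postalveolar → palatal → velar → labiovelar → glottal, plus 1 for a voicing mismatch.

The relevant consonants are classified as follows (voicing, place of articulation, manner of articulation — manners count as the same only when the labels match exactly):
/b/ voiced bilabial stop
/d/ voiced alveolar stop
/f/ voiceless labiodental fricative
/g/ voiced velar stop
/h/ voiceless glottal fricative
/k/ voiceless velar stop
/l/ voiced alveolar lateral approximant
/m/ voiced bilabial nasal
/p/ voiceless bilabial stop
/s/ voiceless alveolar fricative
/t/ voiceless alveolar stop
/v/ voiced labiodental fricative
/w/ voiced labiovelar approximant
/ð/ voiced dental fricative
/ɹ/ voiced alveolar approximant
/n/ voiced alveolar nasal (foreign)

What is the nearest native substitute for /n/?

/m/ is closest: same manner (nasal), place distance 3 (alveolar→bilabial), same voicing; total 3. Next closest is /d/ at distance 4.

m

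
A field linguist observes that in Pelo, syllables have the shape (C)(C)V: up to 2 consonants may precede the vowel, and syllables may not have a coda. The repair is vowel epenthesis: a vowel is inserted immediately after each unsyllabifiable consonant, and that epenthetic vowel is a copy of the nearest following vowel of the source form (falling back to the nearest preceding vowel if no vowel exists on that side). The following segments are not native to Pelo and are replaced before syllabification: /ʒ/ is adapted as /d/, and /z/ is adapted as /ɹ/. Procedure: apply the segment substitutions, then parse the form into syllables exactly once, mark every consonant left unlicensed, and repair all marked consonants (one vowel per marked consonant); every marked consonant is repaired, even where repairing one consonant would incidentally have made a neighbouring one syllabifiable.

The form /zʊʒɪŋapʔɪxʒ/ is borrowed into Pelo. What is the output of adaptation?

Substitution: /z/ → /ɹ/, /ʒ/ → /d/, giving /ɹʊdɪŋapʔɪxd/.
The consonants /x/, /d/ cannot be parsed into a legal (C)(C)V syllable (no codas are permitted; onsets may contain at most 2 consonants).
Inserting the epenthetic vowel yields /x/ → /xɪ/, /d/ → /dɪ/.

ɹʊdɪŋapʔɪxɪdɪ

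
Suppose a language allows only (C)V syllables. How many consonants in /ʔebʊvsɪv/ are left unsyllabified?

2

Syllabifying with onset maximization leaves /v/, /v/ stranded (no codas are permitted; onsets are limited to one consonant).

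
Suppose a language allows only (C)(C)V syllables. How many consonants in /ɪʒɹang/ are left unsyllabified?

Syllabifying with onset maximization leaves /n/, /g/ stranded (no codas are permitted; onsets may contain at most 2 consonants).

2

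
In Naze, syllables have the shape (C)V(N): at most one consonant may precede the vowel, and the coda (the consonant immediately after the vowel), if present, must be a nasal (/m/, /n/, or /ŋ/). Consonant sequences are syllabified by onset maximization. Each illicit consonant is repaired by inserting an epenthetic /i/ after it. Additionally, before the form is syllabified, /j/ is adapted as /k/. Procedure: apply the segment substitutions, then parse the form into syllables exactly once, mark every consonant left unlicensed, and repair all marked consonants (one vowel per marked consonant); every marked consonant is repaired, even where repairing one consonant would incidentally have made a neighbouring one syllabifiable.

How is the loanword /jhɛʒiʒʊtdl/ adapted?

Substitution: /j/ → /k/, giving /khɛʒiʒʊtdl/.
The consonants /k/, /t/, /d/, /l/ cannot be parsed into a legal (C)V(N) syllable (only a nasal (/m/, /n/, or /ŋ/) is licensed in coda position; onsets are limited to one consonant).
Each unlicensed consonant becomes the onset of a new syllable: /k/ → /ki/, /t/ → /ti/, /d/ → /di/, /l/ → /li/.

kihɛʒiʒʊtidili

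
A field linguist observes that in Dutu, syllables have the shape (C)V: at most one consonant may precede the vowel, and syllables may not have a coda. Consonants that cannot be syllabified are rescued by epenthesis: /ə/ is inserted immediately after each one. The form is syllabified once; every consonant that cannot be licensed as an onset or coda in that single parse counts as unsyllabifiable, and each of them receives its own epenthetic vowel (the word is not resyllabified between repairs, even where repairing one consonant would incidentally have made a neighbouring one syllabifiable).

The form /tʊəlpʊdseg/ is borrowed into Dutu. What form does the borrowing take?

tʊələpʊdəsegə

Syllabifying with onset maximization leaves /l/, /d/, /g/ stranded (no codas are permitted; onsets are limited to one consonant).
Each unlicensed consonant becomes the onset of a new syllable: /l/ → /lə/, /d/ → /də/, /g/ → /gə/.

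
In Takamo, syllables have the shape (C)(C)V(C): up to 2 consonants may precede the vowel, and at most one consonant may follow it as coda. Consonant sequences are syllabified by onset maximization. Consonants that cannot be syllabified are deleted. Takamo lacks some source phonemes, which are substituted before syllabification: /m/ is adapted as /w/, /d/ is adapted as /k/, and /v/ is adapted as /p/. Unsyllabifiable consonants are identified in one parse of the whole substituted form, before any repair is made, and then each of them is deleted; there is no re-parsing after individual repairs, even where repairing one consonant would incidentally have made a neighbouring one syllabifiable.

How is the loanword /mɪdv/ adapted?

wɪk

Substitution: /m/ → /w/, /d/ → /k/, /v/ → /p/, giving /wɪkp/.
Syllabifying with onset maximization leaves /p/ stranded (at most one coda consonant is licensed; onsets may contain at most 2 consonants).
Each unlicensed consonant is deleted: /p/.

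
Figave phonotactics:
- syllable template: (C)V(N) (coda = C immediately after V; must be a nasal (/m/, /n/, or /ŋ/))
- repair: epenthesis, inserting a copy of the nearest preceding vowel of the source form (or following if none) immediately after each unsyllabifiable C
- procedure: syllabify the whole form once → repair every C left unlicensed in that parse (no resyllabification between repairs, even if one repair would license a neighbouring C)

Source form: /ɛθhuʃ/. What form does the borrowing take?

ɛθɛhuʃu

Under (C)V(N), the unsyllabifiable consonants are /θ/, /ʃ/ (only a nasal (/m/, /n/, or /ŋ/) is licensed in coda position; onsets are limited to one consonant).
Epenthesis after each stranded consonant: /θ/ → /θɛ/, /ʃ/ → /ʃu/.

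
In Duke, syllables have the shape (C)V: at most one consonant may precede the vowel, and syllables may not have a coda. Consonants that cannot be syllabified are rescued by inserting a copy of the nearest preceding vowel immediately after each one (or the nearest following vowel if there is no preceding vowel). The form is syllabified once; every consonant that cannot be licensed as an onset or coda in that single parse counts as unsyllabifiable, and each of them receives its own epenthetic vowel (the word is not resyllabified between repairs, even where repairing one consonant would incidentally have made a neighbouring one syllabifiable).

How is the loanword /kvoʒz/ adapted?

kovoʒozo

Under (C)V, the unsyllabifiable consonants are /k/, /ʒ/, /z/ (no codas are permitted; onsets are limited to one consonant).
Epenthesis after each stranded consonant: /k/ → /ko/, /ʒ/ → /ʒo/, /z/ → /zo/.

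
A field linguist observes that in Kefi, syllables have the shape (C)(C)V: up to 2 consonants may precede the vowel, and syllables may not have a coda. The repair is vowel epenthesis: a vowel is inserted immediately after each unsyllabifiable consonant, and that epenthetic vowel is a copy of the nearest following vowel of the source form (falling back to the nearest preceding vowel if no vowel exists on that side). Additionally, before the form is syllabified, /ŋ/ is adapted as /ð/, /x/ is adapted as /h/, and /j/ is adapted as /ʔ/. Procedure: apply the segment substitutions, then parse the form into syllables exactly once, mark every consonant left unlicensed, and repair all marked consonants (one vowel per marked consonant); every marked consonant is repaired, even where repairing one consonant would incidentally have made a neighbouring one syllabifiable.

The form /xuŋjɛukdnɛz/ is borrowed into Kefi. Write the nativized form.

huðʔɛukɛdnɛzɛ

Substitution: /x/ → /h/, /ŋ/ → /ð/, /j/ → /ʔ/, giving /huðʔɛukdnɛz/.
Syllabifying with onset maximization leaves /k/, /z/ stranded (no codas are permitted; onsets may contain at most 2 consonants).
Epenthesis after each stranded consonant: /k/ → /kɛ/, /z/ → /zɛ/.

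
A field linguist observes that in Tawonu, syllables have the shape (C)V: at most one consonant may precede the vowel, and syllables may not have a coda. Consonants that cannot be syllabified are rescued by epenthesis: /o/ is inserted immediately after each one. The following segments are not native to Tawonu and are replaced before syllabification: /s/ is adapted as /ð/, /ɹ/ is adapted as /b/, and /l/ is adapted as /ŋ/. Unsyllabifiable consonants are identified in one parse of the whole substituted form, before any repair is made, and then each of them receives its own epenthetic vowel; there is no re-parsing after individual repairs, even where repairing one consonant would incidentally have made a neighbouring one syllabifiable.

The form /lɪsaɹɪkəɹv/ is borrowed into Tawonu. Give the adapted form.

Substitution: /l/ → /ŋ/, /s/ → /ð/, /ɹ/ → /b/, giving /ŋɪðabɪkəbv/.
Under (C)V, the unsyllabifiable consonants are /b/, /v/ (no codas are permitted; onsets are limited to one consonant).
Inserting the epenthetic vowel yields /b/ → /bo/, /v/ → /vo/.

ŋɪðabɪkəbovo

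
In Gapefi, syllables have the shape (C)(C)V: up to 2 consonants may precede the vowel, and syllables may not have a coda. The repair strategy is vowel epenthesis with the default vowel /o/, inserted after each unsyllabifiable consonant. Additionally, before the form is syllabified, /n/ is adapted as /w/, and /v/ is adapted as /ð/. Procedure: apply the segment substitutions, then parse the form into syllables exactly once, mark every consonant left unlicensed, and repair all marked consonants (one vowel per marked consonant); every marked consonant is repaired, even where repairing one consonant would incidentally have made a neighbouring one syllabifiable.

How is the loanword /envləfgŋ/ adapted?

ewoðləfogoŋo

Substitution: /n/ → /w/, /v/ → /ð/, giving /ewðləfgŋ/.
Under (C)(C)V, the unsyllabifiable consonants are /w/, /f/, /g/, /ŋ/ (no codas are permitted; onsets may contain at most 2 consonants).
Inserting the epenthetic vowel yields /w/ → /wo/, /f/ → /fo/, /g/ → /go/, /ŋ/ → /ŋo/.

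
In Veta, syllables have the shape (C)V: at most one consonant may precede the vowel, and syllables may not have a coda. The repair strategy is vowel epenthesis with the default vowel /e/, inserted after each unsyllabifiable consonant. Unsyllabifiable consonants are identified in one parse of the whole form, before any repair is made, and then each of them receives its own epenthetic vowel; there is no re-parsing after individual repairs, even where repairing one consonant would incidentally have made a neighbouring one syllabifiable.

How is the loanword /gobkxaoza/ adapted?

Under (C)V, the unsyllabifiable consonants are /b/, /k/ (no codas are permitted; onsets are limited to one consonant).
Each unlicensed consonant becomes the onset of a new syllable: /b/ → /be/, /k/ → /ke/.

gobekexaoza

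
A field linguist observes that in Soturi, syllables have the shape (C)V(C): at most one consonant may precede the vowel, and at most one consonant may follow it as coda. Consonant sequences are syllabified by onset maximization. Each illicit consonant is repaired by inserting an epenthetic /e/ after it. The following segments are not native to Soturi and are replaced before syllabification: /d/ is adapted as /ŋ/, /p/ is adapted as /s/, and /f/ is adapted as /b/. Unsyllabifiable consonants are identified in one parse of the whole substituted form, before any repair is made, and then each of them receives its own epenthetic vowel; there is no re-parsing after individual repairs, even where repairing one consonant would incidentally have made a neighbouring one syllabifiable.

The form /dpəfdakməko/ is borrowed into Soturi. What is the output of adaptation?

Substitution: /d/ → /ŋ/, /p/ → /s/, /f/ → /b/, giving /ŋsəbŋakməko/.
Syllabifying with onset maximization leaves /ŋ/ stranded (at most one coda consonant is licensed; onsets are limited to one consonant).
Inserting the epenthetic vowel yields /ŋ/ → /ŋe/.

ŋesəbŋakməko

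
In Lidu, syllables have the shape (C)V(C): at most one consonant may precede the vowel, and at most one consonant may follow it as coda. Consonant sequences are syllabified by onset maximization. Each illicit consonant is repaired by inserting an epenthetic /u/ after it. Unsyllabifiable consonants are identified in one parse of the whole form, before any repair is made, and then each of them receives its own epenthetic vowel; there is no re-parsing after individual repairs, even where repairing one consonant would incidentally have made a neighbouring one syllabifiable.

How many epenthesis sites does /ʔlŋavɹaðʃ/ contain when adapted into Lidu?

3

The unsyllabifiable consonants are /ʔ/, /l/, /ʃ/; each receives one epenthetic vowel.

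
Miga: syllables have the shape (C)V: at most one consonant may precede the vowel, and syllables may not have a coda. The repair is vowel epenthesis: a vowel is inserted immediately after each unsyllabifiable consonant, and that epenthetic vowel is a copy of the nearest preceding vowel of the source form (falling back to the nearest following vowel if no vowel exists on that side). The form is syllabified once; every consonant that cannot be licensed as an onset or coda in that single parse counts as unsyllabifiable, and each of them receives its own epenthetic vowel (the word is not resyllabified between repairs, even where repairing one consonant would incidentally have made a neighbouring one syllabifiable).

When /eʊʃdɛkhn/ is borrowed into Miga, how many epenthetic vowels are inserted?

4

The unsyllabifiable consonants are /ʃ/, /k/, /h/, /n/; each receives one epenthetic vowel.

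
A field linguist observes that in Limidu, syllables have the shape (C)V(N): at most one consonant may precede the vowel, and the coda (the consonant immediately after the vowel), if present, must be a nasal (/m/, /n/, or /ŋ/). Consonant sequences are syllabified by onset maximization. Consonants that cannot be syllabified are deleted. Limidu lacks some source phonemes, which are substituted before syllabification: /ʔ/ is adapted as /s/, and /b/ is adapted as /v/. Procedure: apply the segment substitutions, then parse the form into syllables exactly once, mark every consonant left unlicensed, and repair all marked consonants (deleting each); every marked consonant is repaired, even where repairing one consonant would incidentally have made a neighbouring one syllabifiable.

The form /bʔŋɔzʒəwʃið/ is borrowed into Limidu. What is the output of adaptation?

ŋɔʒəʃi

Substitution: /b/ → /v/, /ʔ/ → /s/, giving /vsŋɔzʒəwʃið/.
Under (C)V(N), the unsyllabifiable consonants are /v/, /s/, /z/, /w/, /ð/ (only a nasal (/m/, /n/, or /ŋ/) is licensed in coda position; onsets are limited to one consonant).
Deleting the stranded consonants removes /v/, /s/, /z/, /w/, /ð/.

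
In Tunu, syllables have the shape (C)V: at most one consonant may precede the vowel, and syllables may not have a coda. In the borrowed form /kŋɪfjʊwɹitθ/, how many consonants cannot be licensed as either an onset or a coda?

Syllabifying with onset maximization leaves /k/, /f/, /w/, /t/, /θ/ stranded (no codas are permitted; onsets are limited to one consonant).

5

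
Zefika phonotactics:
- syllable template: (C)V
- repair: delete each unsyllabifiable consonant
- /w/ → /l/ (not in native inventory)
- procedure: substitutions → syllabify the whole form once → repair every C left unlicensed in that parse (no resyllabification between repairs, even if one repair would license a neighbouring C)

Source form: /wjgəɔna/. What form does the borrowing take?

Substitution: /w/ → /l/, giving /ljgəɔna/.
Under (C)V, the unsyllabifiable consonants are /l/, /j/ (no codas are permitted; onsets are limited to one consonant).
Deletion applies to /l/, /j/.

gəɔna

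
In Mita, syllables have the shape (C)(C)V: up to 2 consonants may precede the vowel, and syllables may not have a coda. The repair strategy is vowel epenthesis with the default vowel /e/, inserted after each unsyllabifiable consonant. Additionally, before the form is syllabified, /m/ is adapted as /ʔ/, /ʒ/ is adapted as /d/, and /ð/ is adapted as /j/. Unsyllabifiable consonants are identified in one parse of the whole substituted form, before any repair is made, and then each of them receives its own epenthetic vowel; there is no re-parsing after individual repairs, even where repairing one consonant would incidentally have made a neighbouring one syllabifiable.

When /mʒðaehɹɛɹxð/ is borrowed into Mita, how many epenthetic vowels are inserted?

4

After substitution the input is /ʔdjaehɹɛɹxj/.
The unsyllabifiable consonants are /ʔ/, /ɹ/, /x/, /j/; each receives one epenthetic vowel.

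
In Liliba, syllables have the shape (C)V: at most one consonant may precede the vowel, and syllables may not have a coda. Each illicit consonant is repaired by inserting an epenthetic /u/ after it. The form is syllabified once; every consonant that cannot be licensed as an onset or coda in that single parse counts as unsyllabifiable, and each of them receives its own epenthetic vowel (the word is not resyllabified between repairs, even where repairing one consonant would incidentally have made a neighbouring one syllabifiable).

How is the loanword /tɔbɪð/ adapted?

tɔbɪðu

Under (C)V, the unsyllabifiable consonants are /ð/ (no codas are permitted; onsets are limited to one consonant).
Epenthesis after each stranded consonant: /ð/ → /ðu/.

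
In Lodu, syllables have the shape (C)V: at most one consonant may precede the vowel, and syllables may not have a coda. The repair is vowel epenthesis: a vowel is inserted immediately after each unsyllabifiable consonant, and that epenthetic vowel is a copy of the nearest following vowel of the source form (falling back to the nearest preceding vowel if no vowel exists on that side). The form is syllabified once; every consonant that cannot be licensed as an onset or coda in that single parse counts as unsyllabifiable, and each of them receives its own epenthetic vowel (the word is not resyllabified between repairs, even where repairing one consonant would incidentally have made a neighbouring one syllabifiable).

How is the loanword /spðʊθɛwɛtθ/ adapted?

The consonants /s/, /p/, /t/, /θ/ cannot be parsed into a legal (C)V syllable (no codas are permitted; onsets are limited to one consonant).
Each unlicensed consonant becomes the onset of a new syllable: /s/ → /sʊ/, /p/ → /pʊ/, /t/ → /tɛ/, /θ/ → /θɛ/.

sʊpʊðʊθɛwɛtɛθɛ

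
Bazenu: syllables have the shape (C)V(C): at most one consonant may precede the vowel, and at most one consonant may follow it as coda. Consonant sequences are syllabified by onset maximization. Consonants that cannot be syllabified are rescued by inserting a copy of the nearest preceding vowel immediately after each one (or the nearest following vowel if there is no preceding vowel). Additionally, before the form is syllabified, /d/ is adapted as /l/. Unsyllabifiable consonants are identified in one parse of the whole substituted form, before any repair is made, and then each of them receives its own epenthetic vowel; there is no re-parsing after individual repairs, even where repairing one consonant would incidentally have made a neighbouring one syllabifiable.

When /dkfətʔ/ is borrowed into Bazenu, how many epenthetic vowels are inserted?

3

After substitution the input is /lkfətʔ/.
The unsyllabifiable consonants are /l/, /k/, /ʔ/; each receives one epenthetic vowel.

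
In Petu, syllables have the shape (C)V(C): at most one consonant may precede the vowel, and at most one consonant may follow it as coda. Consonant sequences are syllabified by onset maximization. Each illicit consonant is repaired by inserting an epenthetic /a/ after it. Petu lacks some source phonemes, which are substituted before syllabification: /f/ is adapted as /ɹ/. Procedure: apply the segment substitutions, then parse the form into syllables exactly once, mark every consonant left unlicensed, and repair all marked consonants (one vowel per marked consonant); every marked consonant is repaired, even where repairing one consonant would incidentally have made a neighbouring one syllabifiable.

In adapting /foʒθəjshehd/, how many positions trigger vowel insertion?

After substitution the input is /ɹoʒθəjshehd/.
The unsyllabifiable consonants are /s/, /d/; each receives one epenthetic vowel.

2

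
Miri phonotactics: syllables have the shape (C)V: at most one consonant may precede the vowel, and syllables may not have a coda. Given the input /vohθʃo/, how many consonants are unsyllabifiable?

Under (C)V, the unsyllabifiable consonants are /h/, /θ/ (no codas are permitted; onsets are limited to one consonant).

2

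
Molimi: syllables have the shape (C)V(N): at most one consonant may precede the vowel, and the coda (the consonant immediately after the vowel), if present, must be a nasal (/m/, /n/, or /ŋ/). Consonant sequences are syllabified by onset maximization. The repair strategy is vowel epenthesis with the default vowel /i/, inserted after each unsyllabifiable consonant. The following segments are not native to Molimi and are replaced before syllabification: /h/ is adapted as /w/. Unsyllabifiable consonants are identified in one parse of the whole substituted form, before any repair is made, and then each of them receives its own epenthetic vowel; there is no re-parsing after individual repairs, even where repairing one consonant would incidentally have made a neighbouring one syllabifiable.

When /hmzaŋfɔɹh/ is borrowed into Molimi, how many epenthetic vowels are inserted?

After substitution the input is /wmzaŋfɔɹw/.
The unsyllabifiable consonants are /w/, /m/, /ɹ/, /w/; each receives one epenthetic vowel.

4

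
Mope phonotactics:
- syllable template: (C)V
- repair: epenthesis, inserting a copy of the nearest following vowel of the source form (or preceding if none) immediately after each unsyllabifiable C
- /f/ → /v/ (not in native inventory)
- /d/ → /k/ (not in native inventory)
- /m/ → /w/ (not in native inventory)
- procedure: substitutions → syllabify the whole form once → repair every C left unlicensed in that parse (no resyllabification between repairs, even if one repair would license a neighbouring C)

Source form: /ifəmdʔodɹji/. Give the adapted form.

ivəwokoʔokiɹiji

Substitution: /f/ → /v/, /m/ → /w/, /d/ → /k/, giving /ivəwkʔokɹji/.
The consonants /w/, /k/, /k/, /ɹ/ cannot be parsed into a legal (C)V syllable (no codas are permitted; onsets are limited to one consonant).
Each unlicensed consonant becomes the onset of a new syllable: /w/ → /wo/, /k/ → /ko/, /k/ → /ki/, /ɹ/ → /ɹi/.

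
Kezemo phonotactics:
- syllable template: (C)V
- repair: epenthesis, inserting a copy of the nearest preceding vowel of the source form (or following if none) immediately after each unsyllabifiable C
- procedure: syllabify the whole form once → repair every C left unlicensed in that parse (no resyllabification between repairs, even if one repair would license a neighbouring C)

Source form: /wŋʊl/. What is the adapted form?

wʊŋʊlʊ

Syllabifying with onset maximization leaves /w/, /l/ stranded (no codas are permitted; onsets are limited to one consonant).
Each unlicensed consonant becomes the onset of a new syllable: /w/ → /wʊ/, /l/ → /lʊ/.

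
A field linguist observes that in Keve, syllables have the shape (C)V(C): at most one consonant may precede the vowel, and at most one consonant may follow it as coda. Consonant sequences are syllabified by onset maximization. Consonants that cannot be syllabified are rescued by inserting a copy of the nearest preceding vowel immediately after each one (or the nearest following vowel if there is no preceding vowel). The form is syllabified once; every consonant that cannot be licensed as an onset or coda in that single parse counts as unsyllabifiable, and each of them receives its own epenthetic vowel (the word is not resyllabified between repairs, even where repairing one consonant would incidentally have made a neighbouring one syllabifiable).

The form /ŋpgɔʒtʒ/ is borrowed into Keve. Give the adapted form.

The consonants /ŋ/, /p/, /t/, /ʒ/ cannot be parsed into a legal (C)V(C) syllable (at most one coda consonant is licensed; onsets are limited to one consonant).
Epenthesis after each stranded consonant: /ŋ/ → /ŋɔ/, /p/ → /pɔ/, /t/ → /tɔ/, /ʒ/ → /ʒɔ/.

ŋɔpɔgɔʒtɔʒɔ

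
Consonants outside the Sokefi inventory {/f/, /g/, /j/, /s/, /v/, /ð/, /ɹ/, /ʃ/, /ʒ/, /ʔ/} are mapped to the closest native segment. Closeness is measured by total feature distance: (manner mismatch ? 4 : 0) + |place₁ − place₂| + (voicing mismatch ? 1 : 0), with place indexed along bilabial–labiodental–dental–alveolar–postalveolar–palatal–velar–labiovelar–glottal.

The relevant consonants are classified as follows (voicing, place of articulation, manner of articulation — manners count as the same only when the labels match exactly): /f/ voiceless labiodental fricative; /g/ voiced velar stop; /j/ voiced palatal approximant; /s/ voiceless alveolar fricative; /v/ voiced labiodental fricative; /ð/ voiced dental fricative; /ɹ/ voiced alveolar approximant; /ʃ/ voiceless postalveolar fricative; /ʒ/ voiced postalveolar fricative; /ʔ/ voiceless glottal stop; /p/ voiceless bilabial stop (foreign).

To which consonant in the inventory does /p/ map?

/f/ is closest: manner differs (stop→fricative, +4), place distance 1 (bilabial→labiodental), same voicing; total 5. Next closest is /v/ at distance 6.

f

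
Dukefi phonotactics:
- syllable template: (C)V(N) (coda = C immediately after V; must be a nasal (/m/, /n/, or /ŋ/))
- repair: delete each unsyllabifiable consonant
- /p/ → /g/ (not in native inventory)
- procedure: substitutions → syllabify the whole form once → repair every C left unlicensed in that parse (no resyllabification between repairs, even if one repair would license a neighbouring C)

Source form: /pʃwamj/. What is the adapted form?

Substitution: /p/ → /g/, giving /gʃwamj/.
Under (C)V(N), the unsyllabifiable consonants are /g/, /ʃ/, /j/ (only a nasal (/m/, /n/, or /ŋ/) is licensed in coda position; onsets are limited to one consonant).
Deleting the stranded consonants removes /g/, /ʃ/, /j/.

wam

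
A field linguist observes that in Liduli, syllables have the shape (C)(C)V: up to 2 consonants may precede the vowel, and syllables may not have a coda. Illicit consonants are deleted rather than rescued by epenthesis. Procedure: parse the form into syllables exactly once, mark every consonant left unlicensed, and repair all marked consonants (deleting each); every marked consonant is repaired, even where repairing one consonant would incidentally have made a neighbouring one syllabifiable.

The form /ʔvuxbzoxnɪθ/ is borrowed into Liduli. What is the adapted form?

Under (C)(C)V, the unsyllabifiable consonants are /x/, /θ/ (no codas are permitted; onsets may contain at most 2 consonants).
Deleting the stranded consonants removes /x/, /θ/.

ʔvubzoxnɪ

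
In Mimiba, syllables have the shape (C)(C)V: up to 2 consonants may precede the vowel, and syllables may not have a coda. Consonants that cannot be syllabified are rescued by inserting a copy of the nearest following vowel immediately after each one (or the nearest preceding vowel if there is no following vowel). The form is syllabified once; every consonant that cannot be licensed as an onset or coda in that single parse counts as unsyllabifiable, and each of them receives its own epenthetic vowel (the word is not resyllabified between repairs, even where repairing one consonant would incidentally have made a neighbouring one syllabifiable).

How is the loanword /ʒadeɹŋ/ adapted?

The consonants /ɹ/, /ŋ/ cannot be parsed into a legal (C)(C)V syllable (no codas are permitted; onsets may contain at most 2 consonants).
Epenthesis after each stranded consonant: /ɹ/ → /ɹe/, /ŋ/ → /ŋe/.

ʒadeɹeŋe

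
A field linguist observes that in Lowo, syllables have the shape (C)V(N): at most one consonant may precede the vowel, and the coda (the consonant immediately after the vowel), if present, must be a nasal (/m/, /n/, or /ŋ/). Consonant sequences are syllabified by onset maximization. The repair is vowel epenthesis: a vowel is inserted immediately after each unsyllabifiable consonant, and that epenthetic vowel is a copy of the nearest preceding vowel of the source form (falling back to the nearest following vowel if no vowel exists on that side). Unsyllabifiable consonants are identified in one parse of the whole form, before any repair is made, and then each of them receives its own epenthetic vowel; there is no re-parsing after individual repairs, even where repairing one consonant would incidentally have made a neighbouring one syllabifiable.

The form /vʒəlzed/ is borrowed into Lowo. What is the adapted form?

vəʒələzede

The consonants /v/, /l/, /d/ cannot be parsed into a legal (C)V(N) syllable (only a nasal (/m/, /n/, or /ŋ/) is licensed in coda position; onsets are limited to one consonant).
Each unlicensed consonant becomes the onset of a new syllable: /v/ → /və/, /l/ → /lə/, /d/ → /de/.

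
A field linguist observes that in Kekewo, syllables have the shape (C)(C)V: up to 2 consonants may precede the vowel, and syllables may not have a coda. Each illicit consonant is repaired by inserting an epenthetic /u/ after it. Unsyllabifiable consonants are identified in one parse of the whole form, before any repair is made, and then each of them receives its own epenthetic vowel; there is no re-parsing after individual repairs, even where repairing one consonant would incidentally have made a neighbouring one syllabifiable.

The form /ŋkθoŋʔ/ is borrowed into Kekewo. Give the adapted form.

The consonants /ŋ/, /ŋ/, /ʔ/ cannot be parsed into a legal (C)(C)V syllable (no codas are permitted; onsets may contain at most 2 consonants).
Each unlicensed consonant becomes the onset of a new syllable: /ŋ/ → /ŋu/, /ŋ/ → /ŋu/, /ʔ/ → /ʔu/.

ŋukθoŋuʔu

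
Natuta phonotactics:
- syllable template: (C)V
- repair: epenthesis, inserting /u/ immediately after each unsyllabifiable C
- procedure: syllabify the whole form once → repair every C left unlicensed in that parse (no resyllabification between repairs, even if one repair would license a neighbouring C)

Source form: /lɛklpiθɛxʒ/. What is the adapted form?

The consonants /k/, /l/, /x/, /ʒ/ cannot be parsed into a legal (C)V syllable (no codas are permitted; onsets are limited to one consonant).
Inserting the epenthetic vowel yields /k/ → /ku/, /l/ → /lu/, /x/ → /xu/, /ʒ/ → /ʒu/.

lɛkulupiθɛxuʒu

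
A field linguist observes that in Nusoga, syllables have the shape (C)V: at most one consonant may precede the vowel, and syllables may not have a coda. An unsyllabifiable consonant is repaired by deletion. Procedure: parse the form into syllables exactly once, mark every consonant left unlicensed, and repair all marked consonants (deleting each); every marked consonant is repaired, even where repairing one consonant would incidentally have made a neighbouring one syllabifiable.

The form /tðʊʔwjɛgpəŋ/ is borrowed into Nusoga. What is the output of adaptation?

ðʊjɛpə

Under (C)V, the unsyllabifiable consonants are /t/, /ʔ/, /w/, /g/, /ŋ/ (no codas are permitted; onsets are limited to one consonant).
Each unlicensed consonant is deleted: /t/, /ʔ/, /w/, /g/, /ŋ/.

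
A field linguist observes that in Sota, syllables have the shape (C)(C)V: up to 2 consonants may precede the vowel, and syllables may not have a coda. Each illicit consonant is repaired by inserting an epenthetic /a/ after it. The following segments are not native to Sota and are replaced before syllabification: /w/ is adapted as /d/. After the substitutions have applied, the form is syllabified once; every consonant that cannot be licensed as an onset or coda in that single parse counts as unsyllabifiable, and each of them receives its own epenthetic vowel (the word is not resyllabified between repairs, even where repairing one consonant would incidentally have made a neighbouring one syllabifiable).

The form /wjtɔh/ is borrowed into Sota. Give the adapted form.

dajtɔha

Substitution: /w/ → /d/, giving /djtɔh/.
Under (C)(C)V, the unsyllabifiable consonants are /d/, /h/ (no codas are permitted; onsets may contain at most 2 consonants).
Each unlicensed consonant becomes the onset of a new syllable: /d/ → /da/, /h/ → /ha/.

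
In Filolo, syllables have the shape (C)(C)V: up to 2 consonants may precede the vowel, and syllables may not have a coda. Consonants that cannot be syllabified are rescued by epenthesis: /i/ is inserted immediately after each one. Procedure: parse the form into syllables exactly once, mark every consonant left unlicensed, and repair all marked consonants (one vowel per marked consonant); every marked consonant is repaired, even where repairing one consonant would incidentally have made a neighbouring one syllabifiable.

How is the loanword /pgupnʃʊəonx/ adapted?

pgupinʃʊəonixi

The consonants /p/, /n/, /x/ cannot be parsed into a legal (C)(C)V syllable (no codas are permitted; onsets may contain at most 2 consonants).
Inserting the epenthetic vowel yields /p/ → /pi/, /n/ → /ni/, /x/ → /xi/.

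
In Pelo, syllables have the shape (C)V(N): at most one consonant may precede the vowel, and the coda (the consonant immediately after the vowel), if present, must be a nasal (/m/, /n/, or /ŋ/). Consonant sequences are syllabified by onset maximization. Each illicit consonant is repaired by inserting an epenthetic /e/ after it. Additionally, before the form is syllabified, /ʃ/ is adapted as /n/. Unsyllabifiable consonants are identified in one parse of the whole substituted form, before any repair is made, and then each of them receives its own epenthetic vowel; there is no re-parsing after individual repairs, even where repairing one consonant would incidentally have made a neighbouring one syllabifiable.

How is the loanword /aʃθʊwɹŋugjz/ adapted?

Substitution: /ʃ/ → /n/, giving /anθʊwɹŋugjz/.
The consonants /w/, /ɹ/, /g/, /j/, /z/ cannot be parsed into a legal (C)V(N) syllable (only a nasal (/m/, /n/, or /ŋ/) is licensed in coda position; onsets are limited to one consonant).
Epenthesis after each stranded consonant: /w/ → /we/, /ɹ/ → /ɹe/, /g/ → /ge/, /j/ → /je/, /z/ → /ze/.

anθʊweɹeŋugejeze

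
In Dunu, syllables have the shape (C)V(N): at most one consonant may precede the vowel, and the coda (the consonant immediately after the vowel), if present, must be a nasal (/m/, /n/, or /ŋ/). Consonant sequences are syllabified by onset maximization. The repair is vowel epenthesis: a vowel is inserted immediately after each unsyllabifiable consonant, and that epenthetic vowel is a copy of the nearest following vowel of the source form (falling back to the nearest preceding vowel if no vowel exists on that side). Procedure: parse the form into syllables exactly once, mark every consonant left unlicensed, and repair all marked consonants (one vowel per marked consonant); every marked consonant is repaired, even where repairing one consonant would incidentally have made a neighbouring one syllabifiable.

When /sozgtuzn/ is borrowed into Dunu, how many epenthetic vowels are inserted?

The unsyllabifiable consonants are /z/, /g/, /z/, /n/; each receives one epenthetic vowel.

4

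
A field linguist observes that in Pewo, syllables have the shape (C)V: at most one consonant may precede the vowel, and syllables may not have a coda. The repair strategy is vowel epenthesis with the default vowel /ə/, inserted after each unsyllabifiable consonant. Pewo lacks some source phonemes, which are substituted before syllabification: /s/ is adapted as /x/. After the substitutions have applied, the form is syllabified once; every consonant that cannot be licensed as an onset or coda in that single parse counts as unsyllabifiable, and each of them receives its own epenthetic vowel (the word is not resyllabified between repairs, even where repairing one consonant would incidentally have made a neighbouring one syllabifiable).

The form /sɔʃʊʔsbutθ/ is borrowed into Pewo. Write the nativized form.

Substitution: /s/ → /x/, giving /xɔʃʊʔxbutθ/.
The consonants /ʔ/, /x/, /t/, /θ/ cannot be parsed into a legal (C)V syllable (no codas are permitted; onsets are limited to one consonant).
Epenthesis after each stranded consonant: /ʔ/ → /ʔə/, /x/ → /xə/, /t/ → /tə/, /θ/ → /θə/.

xɔʃʊʔəxəbutəθə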